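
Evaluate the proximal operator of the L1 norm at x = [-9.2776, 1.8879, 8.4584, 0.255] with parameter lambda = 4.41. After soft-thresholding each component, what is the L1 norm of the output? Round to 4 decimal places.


Soft-thresholding with lambda = 4.41:
prox(-9.2776) = sign(-9.2776)*max(|-9.2776| - 4.41, 0) = -4.8676
prox(1.8879) = sign(1.8879)*max(|1.8879| - 4.41, 0) = 0.0
prox(8.4584) = sign(8.4584)*max(|8.4584| - 4.41, 0) = 4.0484
prox(0.255) = sign(0.255)*max(|0.255| - 4.41, 0) = 0.0
prox(x) = [-4.8676, 0.0, 4.0484, 0.0]
||prox(x)||_1 = 4.8676 + 0.0 + 4.0484 + 0.0 = 8.916


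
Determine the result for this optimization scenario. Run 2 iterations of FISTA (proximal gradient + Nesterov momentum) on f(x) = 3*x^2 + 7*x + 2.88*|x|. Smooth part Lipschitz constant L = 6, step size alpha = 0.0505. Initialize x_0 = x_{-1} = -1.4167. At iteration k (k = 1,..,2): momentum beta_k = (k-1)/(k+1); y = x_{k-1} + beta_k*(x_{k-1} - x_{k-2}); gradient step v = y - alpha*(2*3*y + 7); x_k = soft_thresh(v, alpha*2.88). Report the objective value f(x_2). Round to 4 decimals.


FISTA on f(x) = 3*x^2 + 7*x + 2.88*|x|
L = 6, alpha = 0.0505
Iteration 1: beta = 0.0, y = -1.4167 + 0.0*(-1.4167 + 1.4167) = -1.4167
  grad(y) = -1.5002, v = y - alpha*grad = -1.3409
  prox(v) = soft_thresh(-1.3409, 0.1454) = -1.1955
Iteration 2: beta = 0.3333, y = -1.1955 + 0.3333*(-1.1955 + 1.4167) = -1.1218
  grad(y) = 0.2694, v = y - alpha*grad = -1.1354
  prox(v) = soft_thresh(-1.1354, 0.1454) = -0.9899
f(x_2) = 3*(-0.9899)^2 + 7*(-0.9899) + 2.88*|-0.9899| = -1.1386


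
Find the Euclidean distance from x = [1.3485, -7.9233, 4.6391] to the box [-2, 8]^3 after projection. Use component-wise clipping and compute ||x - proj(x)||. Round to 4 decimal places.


Project each component onto [-2, 8].
clip(1.3485) = 1.3485, clip(-7.9233) = -2.0, clip(4.6391) = 4.6391
Projection = [1.3485, -2.0, 4.6391]
Squared diffs: [0.0, 35.0855, 0.0]
Distance = sqrt(35.0855) = 5.9233


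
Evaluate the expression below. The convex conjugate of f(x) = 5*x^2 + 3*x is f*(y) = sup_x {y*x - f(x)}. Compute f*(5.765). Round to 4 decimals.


f*(y) = sup_x {y*x - a*x^2 - b*x} = sup_x {(y-b)*x - a*x^2}
FOC: (y - b) - 2a*x = 0 => x* = (y - b)/(2a)
x* = (5.765 - 3)/(2*5) = 0.2765
f*(5.765) = (y-b)^2/(4a) = (5.765 - 3)^2/(4*5)
= 7.6452/20 = 0.3823


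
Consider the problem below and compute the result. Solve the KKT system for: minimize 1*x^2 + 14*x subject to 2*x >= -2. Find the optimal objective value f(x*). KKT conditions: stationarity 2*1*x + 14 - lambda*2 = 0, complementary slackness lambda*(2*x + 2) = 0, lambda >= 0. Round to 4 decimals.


Step 1: Try lambda = 0 (constraint inactive).
x_unc = -14/(2*1) = -7.0
Check: 2*-7.0 = -14.0 < -2 -- violated!
Step 2: Constraint must be active: 2*x = -2
x* = -2/2 = -1.0
lambda = (2*1*(-1.0) + 14)/2 = 6.0
Step 3: Compute optimal value.
f(x*) = 1*(-1.0)^2 + 14*(-1.0) = -13.0


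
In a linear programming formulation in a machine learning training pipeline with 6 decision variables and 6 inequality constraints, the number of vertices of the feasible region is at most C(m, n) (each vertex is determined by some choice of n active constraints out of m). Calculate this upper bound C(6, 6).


Each vertex corresponds to some choice of n active constraints out of m, so the number of vertices is at most C(m, n) = m! / (n!(m-n)!).
m = 6, n = 6
Numerator: 6 * 5 * 4 * 3 * 2 * 1
Denominator: 6! = 720
C(6, 6) = 1


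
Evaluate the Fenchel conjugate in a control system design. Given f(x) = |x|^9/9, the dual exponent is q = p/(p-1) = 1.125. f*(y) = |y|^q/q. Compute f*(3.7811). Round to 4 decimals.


The conjugate exponent q satisfies 1/p + 1/q = 1.
p = 9, so q = 9/(9 - 1) = 1.125
|y|^q = 3.7811^1.125 = 4.465
f*(3.7811) = 4.465 / 1.125 = 3.9689


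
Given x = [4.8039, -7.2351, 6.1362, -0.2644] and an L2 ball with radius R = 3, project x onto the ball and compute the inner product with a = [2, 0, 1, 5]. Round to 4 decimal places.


Step 1: Compute ||x|| (intermediates to 6 decimals).
||x|| = sqrt(4.8039^2 + (-7.2351)^2 + 6.1362^2 + (-0.2644)^2) = 10.637057
Step 2: Project.
Since ||x|| > R, scale = R/||x|| = 3/10.637057 = 0.282033, proj(x) = scale * x
proj(x) = [1.354858, -2.040537, 1.730611, -0.07457]
Step 3: Dot product.
a^T * proj(x) = 2*1.354858 + 0*(-2.040537) + 1*1.730611 + 5*(-0.07457) = 4.0675


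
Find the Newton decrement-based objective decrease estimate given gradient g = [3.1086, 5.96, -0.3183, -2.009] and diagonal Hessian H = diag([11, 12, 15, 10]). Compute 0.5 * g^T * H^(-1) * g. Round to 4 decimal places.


Step 1: H is diagonal, so H^(-1) * g = [0.2826, 0.4967, -0.0212, -0.2009].
Step 2: g^T H^(-1) g = sum_i g_i^2 / H_ii
  = (3.1086)^2/11 + (5.96)^2/12 + (-0.3183)^2/15 + (-2.009)^2/10
  = 0.8785 + 2.9601 + 0.0068 + 0.4036 = 4.249
Step 3: Objective decrease = 0.5 * g^T H^(-1) g = 2.1245


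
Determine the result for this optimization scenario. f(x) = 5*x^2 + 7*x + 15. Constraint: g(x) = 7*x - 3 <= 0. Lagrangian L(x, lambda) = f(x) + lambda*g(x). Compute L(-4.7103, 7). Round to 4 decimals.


Step 1: Evaluate f(x).
f(-4.7103) = 5*(-4.7103)^2 + 7*(-4.7103) + 15 = 92.9625
Step 2: Evaluate g(x).
g(-4.7103) = 7*-4.7103 - 3 = -35.9721
Step 3: Compute Lagrangian.
L = 92.9625 + 7*-35.9721 = -158.8422


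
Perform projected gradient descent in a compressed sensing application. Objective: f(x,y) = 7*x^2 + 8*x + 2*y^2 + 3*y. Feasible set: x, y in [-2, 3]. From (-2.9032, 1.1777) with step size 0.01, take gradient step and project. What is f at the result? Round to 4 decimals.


Step 1: Compute gradient at (-2.9032, 1.1777).
grad_x = 2*7*-2.9032 + 8 = -32.6448
grad_y = 2*2*1.1777 + 3 = 7.7108
Step 2: Gradient step.
x_raw = -2.9032 - 0.01*-32.6448 = -2.5768
y_raw = 1.1777 - 0.01*7.7108 = 1.1006
Step 3: Project onto [-2, 3].
x_proj = clip(-2.5768) = -2.0
y_proj = clip(1.1006) = 1.1006
Step 4: Evaluate f.
f(-2.0, 1.1006) = 17.7244


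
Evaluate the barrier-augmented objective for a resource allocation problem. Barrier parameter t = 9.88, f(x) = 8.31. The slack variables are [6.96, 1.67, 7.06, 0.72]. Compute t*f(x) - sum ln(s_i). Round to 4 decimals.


Step 1: Compute log-barrier.
ln values: [1.9402, 0.5128, 1.9544, -0.3285]
phi = -(1.9402 + 0.5128 + 1.9544 - 0.3285) = -4.0789
Step 2: Compute augmented objective.
t*f(x) = 9.88*8.31 = 82.1028
Total = 82.1028 - 4.0789 = 78.0239


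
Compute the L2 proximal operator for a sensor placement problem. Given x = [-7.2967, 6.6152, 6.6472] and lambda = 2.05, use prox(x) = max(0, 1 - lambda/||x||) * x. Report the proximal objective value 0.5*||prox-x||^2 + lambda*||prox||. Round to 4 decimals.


Step 1: Compute ||x||.
||x|| = 11.8823
Step 2: Compute scaling factor.
scale = max(0, 1 - 2.05/11.8823) = 0.8275
Step 3: prox(x) = [-6.0378, 5.4739, 5.5004]
||prox(x)|| = 9.8323
Step 4: Proximal objective.
0.5*||prox-x||^2 = 2.1013
lambda*||prox|| = 20.1562
Total = 22.2574


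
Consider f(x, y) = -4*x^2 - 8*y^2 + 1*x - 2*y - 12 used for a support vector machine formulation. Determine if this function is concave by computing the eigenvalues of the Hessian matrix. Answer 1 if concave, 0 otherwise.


The Hessian of f(x,y) = -4*x^2 - 8*y^2 + 1*x - 2*y - 12 is:
H = [[-8, 0], [0, -16]]
Trace = -8 - 16 = -24
Determinant = -8*-16 - (0)^2 = 128
Discriminant = (-24)^2 - 4*128 = 64.0
Eigenvalues: lambda_1 = -16.0, lambda_2 = -8.0
The function is concave.

1


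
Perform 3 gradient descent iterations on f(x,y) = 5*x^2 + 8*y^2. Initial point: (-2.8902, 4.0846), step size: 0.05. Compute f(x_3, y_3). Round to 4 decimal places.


Gradient descent on f(x,y) = 5*x^2 + 8*y^2.
Starting point: (-2.8902, 4.0846), alpha = 0.05
Step 1: grad_x = 2*5*-2.8902 = -28.902, grad_y = 2*8*4.0846 = 65.3536
  x_1 = -2.8902 - 0.05*-28.902 = -1.4451
  y_1 = 4.0846 - 0.05*65.3536 = 0.8169
Step 2: grad_x = 2*5*-1.4451 = -14.451, grad_y = 2*8*0.8169 = 13.0707
  x_2 = -1.4451 - 0.05*-14.451 = -0.7226
  y_2 = 0.8169 - 0.05*13.0707 = 0.1634
Step 3: grad_x = 2*5*-0.7226 = -7.2255, grad_y = 2*8*0.1634 = 2.6141
  x_3 = -0.7226 - 0.05*-7.2255 = -0.3613
  y_3 = 0.1634 - 0.05*2.6141 = 0.0327
f(-0.3613, 0.0327) = 5*(-0.3613)^2 + 8*0.0327^2 = 0.6611


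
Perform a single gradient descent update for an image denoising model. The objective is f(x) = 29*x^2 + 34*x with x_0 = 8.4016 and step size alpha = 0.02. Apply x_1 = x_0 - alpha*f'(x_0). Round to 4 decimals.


We compute the gradient at x_0 and apply the update.
f'(x) = 58*x + 34
f'(8.4016) = 58*8.4016 + 34 = 521.2928
x_1 = 8.4016 - 0.02*521.2928 = -2.0243


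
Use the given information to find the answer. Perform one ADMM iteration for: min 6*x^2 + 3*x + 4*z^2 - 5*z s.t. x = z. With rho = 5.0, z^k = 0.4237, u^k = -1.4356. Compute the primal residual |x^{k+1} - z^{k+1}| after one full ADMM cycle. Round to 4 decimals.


ADMM iteration with rho = 5.0, z^k = 0.4237, u^k = -1.4356
Step 1: x-update.
Minimize 6*x^2 + 3*x + (5.0/2)*(x - 0.4237 - 1.4356)^2
FOC: (2*6 + 5.0)*x = -3 + 5.0*(0.4237 + 1.4356)
x^{k+1} = 0.3704
Step 2: z-update.
Minimize 4*z^2 - 5*z + (5.0/2)*(0.3704 - z - 1.4356)^2
FOC: (2*4 + 5.0)*z = 5 + 5.0*(0.3704 - 1.4356)
z^{k+1} = -0.0251
Step 3: u-update.
u^{k+1} = -1.4356 + 0.3704 + 0.0251 = -1.0401
Step 4: Primal residual = |0.3704 + 0.0251| = 0.3955


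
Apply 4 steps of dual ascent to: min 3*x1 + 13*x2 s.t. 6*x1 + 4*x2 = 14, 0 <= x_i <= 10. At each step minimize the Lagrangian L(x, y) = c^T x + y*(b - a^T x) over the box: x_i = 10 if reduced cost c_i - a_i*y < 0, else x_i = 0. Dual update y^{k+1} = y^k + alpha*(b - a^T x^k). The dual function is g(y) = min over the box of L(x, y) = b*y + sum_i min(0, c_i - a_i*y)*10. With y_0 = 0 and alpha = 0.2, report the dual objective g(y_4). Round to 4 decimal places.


Dual ascent for LP: min 3*x1 + 13*x2, 6*x1 + 4*x2 = 14, 0 <= x_i <= 10
Step 1: y^k = 0.0, reduced costs: (3.0, 13.0)
  x^k = (0.0, 0.0), subgradient = b - a^T x = 14.0
  y^{k+1} = 0.0 + 0.2*14.0 = 2.8
Step 2: y^k = 2.8, reduced costs: (-13.8, 1.8)
  x^k = (10.0, 0.0), subgradient = b - a^T x = -46.0
  y^{k+1} = 2.8 + 0.2*-46.0 = -6.4
Step 3: y^k = -6.4, reduced costs: (41.4, 38.6)
  x^k = (0.0, 0.0), subgradient = b - a^T x = 14.0
  y^{k+1} = -6.4 + 0.2*14.0 = -3.6
Step 4: y^k = -3.6, reduced costs: (24.6, 27.4)
  x^k = (0.0, 0.0), subgradient = b - a^T x = 14.0
  y^{k+1} = -3.6 + 0.2*14.0 = -0.8
Dual objective at y_4 = -0.8: reduced costs (7.8, 16.2), box minimizer x = (0.0, 0.0)
g(y_4) = b*y + (c1 - a1*y)*x1 + (c2 - a2*y)*x2 = 14*(-0.8) + 7.8*0.0 + 16.2*0.0 = -11.2 + 0.0 + 0.0 = -11.2


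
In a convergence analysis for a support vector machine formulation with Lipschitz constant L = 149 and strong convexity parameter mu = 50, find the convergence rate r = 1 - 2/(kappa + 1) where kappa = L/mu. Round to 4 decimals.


Step 1: Compute the condition number.
kappa = L/mu = 149/50 = 2.98
Step 2: Compute the convergence rate.
r = 1 - 2/(kappa + 1) = 1 - 2*mu/(L + mu) = (L - mu)/(L + mu) = 99/199 = 0.4975


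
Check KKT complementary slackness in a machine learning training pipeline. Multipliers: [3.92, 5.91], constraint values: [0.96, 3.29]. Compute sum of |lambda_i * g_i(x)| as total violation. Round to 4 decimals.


KKT complementary slackness check:
lambda_1 * g_1 = 3.92 * 0.96 = 3.7632
lambda_2 * g_2 = 5.91 * 3.29 = 19.4439
Total violation = 3.7632 + 19.4439 = 23.2071


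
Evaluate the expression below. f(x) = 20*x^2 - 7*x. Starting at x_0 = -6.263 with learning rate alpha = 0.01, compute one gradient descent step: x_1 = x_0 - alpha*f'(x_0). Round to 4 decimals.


We compute the gradient at x_0 and apply the update.
f'(x) = 40*x - 7
f'(-6.263) = 40*-6.263 - 7 = -257.52
x_1 = -6.263 - 0.01*-257.52 = -3.6878


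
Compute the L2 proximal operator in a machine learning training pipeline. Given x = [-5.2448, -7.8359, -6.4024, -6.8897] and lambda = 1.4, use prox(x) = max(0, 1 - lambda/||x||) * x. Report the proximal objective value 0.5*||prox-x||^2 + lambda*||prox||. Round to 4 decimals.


Step 1: Compute ||x||.
||x|| = 13.318
Step 2: Compute scaling factor.
scale = max(0, 1 - 1.4/13.318) = 0.8949
Step 3: prox(x) = [-4.6935, -7.0122, -5.7294, -6.1654]
||prox(x)|| = 11.918
Step 4: Proximal objective.
0.5*||prox-x||^2 = 0.98
lambda*||prox|| = 16.6852
Total = 17.6651


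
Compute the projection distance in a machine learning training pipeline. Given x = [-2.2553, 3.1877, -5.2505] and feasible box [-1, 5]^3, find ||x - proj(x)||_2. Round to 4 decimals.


Project each component onto [-1, 5].
clip(-2.2553) = -1.0, clip(3.1877) = 3.1877, clip(-5.2505) = -1.0
Projection = [-1.0, 3.1877, -1.0]
Squared diffs: [1.5758, 0.0, 18.0668]
Distance = sqrt(19.6426) = 4.432


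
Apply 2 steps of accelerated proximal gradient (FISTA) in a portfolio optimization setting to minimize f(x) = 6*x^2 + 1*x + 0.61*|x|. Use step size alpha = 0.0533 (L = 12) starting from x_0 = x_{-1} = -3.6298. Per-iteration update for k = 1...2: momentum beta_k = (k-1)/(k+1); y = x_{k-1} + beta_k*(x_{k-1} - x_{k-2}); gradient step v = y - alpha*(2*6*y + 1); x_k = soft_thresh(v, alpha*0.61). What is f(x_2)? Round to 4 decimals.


FISTA on f(x) = 6*x^2 + 1*x + 0.61*|x|
L = 12, alpha = 0.0533
Iteration 1: beta = 0.0, y = -3.6298 + 0.0*(-3.6298 + 3.6298) = -3.6298
  grad(y) = -42.5576, v = y - alpha*grad = -1.3615
  prox(v) = soft_thresh(-1.3615, 0.0325) = -1.329
Iteration 2: beta = 0.3333, y = -1.329 + 0.3333*(-1.329 + 3.6298) = -0.562
  grad(y) = -5.7443, v = y - alpha*grad = -0.2559
  prox(v) = soft_thresh(-0.2559, 0.0325) = -0.2233
f(x_2) = 6*(-0.2233)^2 + 1*(-0.2233) + 0.61*|-0.2233| = 0.2122


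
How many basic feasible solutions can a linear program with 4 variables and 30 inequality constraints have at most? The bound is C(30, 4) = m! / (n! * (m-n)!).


Each vertex corresponds to some choice of n active constraints out of m, so the number of vertices is at most C(m, n) = m! / (n!(m-n)!).
m = 30, n = 4
Numerator: 30 * 29 * 28 * 27
Denominator: 4! = 24
C(30, 4) = 27405


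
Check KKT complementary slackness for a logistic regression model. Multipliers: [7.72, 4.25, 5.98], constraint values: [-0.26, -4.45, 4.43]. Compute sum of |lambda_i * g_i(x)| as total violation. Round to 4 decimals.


KKT complementary slackness check:
lambda_1 * g_1 = 7.72 * -0.26 = -2.0072
lambda_2 * g_2 = 4.25 * -4.45 = -18.9125
lambda_3 * g_3 = 5.98 * 4.43 = 26.4914
Total violation = 2.0072 + 18.9125 + 26.4914 = 47.4111


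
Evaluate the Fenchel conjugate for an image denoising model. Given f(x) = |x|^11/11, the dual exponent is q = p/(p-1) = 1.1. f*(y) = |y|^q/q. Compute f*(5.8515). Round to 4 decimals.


The conjugate exponent q satisfies 1/p + 1/q = 1.
p = 11, so q = 11/(11 - 1) = 1.1
|y|^q = 5.8515^1.1 = 6.9822
f*(5.8515) = 6.9822 / 1.1 = 6.3475


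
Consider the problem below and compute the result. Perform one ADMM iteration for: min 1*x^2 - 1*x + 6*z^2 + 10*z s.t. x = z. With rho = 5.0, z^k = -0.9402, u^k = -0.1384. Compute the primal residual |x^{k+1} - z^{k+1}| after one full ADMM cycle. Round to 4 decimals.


ADMM iteration with rho = 5.0, z^k = -0.9402, u^k = -0.1384
Step 1: x-update.
Minimize 1*x^2 - 1*x + (5.0/2)*(x + 0.9402 - 0.1384)^2
FOC: (2*1 + 5.0)*x = 1 + 5.0*(-0.9402 + 0.1384)
x^{k+1} = -0.4299
Step 2: z-update.
Minimize 6*z^2 + 10*z + (5.0/2)*(-0.4299 - z - 0.1384)^2
FOC: (2*6 + 5.0)*z = -10 + 5.0*(-0.4299 - 0.1384)
z^{k+1} = -0.7554
Step 3: u-update.
u^{k+1} = -0.1384 - 0.4299 + 0.7554 = 0.1871
Step 4: Primal residual = |-0.4299 + 0.7554| = 0.3255


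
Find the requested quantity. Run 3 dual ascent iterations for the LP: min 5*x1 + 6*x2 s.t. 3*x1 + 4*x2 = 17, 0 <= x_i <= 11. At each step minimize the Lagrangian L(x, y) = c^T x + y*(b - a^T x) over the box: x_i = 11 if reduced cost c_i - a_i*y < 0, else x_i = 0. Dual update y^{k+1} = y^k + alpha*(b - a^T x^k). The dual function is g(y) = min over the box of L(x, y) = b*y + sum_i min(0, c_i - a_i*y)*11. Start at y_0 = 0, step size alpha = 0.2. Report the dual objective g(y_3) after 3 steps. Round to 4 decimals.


Dual ascent for LP: min 5*x1 + 6*x2, 3*x1 + 4*x2 = 17, 0 <= x_i <= 11
Step 1: y^k = 0.0, reduced costs: (5.0, 6.0)
  x^k = (0.0, 0.0), subgradient = b - a^T x = 17.0
  y^{k+1} = 0.0 + 0.2*17.0 = 3.4
Step 2: y^k = 3.4, reduced costs: (-5.2, -7.6)
  x^k = (11.0, 11.0), subgradient = b - a^T x = -60.0
  y^{k+1} = 3.4 + 0.2*-60.0 = -8.6
Step 3: y^k = -8.6, reduced costs: (30.8, 40.4)
  x^k = (0.0, 0.0), subgradient = b - a^T x = 17.0
  y^{k+1} = -8.6 + 0.2*17.0 = -5.2
Dual objective at y_3 = -5.2: reduced costs (20.6, 26.8), box minimizer x = (0.0, 0.0)
g(y_3) = b*y + (c1 - a1*y)*x1 + (c2 - a2*y)*x2 = 17*(-5.2) + 20.6*0.0 + 26.8*0.0 = -88.4 + 0.0 + 0.0 = -88.4


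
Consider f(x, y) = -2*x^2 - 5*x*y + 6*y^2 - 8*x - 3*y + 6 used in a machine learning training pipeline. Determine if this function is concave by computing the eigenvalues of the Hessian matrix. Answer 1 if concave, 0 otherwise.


The Hessian of f(x,y) = -2*x^2 - 5*x*y + 6*y^2 - 8*x - 3*y + 6 is:
H = [[-4, -5], [-5, 12]]
Trace = -4 + 12 = 8
Determinant = -4*12 - (-5)^2 = -73
Discriminant = (8)^2 - 4*-73 = 356.0
Eigenvalues: lambda_1 = -5.434, lambda_2 = 13.434
The function is not concave.

0


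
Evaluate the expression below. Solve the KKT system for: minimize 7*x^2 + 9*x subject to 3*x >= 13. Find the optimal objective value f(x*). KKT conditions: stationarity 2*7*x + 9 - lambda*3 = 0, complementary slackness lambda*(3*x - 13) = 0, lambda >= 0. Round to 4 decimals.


Step 1: Try lambda = 0 (constraint inactive).
x_unc = -9/(2*7) = -0.6429
Check: 3*-0.6429 = -1.9287 < 13 -- violated!
Step 2: Constraint must be active: 3*x = 13
x* = 13/3 = 4.3333 (rounded; the exact value 13/3 is used below)
lambda = (2*7*(13/3) + 9)/3 = 23.2222
Step 3: Compute optimal value.
f(x*) = 7*(13/3)^2 + 9*(13/3) = 170.4444


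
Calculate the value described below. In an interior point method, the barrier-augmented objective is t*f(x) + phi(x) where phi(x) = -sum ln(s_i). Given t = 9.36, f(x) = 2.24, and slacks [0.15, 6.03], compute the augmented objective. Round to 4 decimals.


Step 1: Compute log-barrier.
ln values: [-1.8971, 1.7967]
phi = -(-1.8971 + 1.7967) = 0.1004
Step 2: Compute augmented objective.
t*f(x) = 9.36*2.24 = 20.9664
Total = 20.9664 + 0.1004 = 21.0668


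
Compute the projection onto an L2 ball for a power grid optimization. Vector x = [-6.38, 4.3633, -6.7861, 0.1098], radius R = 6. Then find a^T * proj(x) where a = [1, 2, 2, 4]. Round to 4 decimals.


Step 1: Compute ||x|| (intermediates to 6 decimals).
||x|| = sqrt((-6.38)^2 + 4.3633^2 + (-6.7861)^2 + 0.1098^2) = 10.286204
Step 2: Project.
Since ||x|| > R, scale = R/||x|| = 6/10.286204 = 0.583306, proj(x) = scale * x
proj(x) = [-3.721492, 2.545139, -3.958373, 0.064047]
Step 3: Dot product.
a^T * proj(x) = 1*(-3.721492) + 2*2.545139 + 2*(-3.958373) + 4*0.064047 = -6.2918


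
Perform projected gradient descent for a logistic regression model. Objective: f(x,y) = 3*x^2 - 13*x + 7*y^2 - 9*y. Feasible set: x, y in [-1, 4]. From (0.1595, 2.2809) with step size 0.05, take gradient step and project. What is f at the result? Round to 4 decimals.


Step 1: Compute gradient at (0.1595, 2.2809).
grad_x = 2*3*0.1595 - 13 = -12.043
grad_y = 2*7*2.2809 - 9 = 22.9326
Step 2: Gradient step.
x_raw = 0.1595 - 0.05*-12.043 = 0.7617
y_raw = 2.2809 - 0.05*22.9326 = 1.1343
Step 3: Project onto [-1, 4].
x_proj = clip(0.7617) = 0.7617
y_proj = clip(1.1343) = 1.1343
Step 4: Evaluate f.
f(0.7617, 1.1343) = -9.3636


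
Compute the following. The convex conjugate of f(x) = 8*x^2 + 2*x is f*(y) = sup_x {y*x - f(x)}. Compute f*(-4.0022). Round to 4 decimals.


f*(y) = sup_x {y*x - a*x^2 - b*x} = sup_x {(y-b)*x - a*x^2}
FOC: (y - b) - 2a*x = 0 => x* = (y - b)/(2a)
x* = (-4.0022 - 2)/(2*8) = -0.3751
f*(-4.0022) = (y-b)^2/(4a) = (-4.0022 - 2)^2/(4*8)
= 36.0264/32 = 1.1258


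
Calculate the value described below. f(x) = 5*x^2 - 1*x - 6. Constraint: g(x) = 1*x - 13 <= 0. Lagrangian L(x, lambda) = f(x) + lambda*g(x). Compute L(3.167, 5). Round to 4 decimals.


Step 1: Evaluate f(x).
f(3.167) = 5*3.167^2 - 1*3.167 - 6 = 40.9824
Step 2: Evaluate g(x).
g(3.167) = 1*3.167 - 13 = -9.833
Step 3: Compute Lagrangian.
L = 40.9824 + 5*-9.833 = -8.1826


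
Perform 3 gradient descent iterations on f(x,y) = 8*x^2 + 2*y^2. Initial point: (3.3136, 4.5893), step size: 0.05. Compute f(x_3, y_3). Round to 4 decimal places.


Gradient descent on f(x,y) = 8*x^2 + 2*y^2.
Starting point: (3.3136, 4.5893), alpha = 0.05
Step 1: grad_x = 2*8*3.3136 = 53.0176, grad_y = 2*2*4.5893 = 18.3572
  x_1 = 3.3136 - 0.05*53.0176 = 0.6627
  y_1 = 4.5893 - 0.05*18.3572 = 3.6714
Step 2: grad_x = 2*8*0.6627 = 10.6035, grad_y = 2*2*3.6714 = 14.6858
  x_2 = 0.6627 - 0.05*10.6035 = 0.1325
  y_2 = 3.6714 - 0.05*14.6858 = 2.9372
Step 3: grad_x = 2*8*0.1325 = 2.1207, grad_y = 2*2*2.9372 = 11.7486
  x_3 = 0.1325 - 0.05*2.1207 = 0.0265
  y_3 = 2.9372 - 0.05*11.7486 = 2.3497
f(0.0265, 2.3497) = 8*0.0265^2 + 2*2.3497^2 = 11.048


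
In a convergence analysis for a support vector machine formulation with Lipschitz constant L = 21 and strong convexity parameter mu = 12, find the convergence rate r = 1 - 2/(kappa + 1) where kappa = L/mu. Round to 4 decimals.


Step 1: Compute the condition number.
kappa = L/mu = 21/12 = 1.75
Step 2: Compute the convergence rate.
r = 1 - 2/(kappa + 1) = 1 - 2*mu/(L + mu) = (L - mu)/(L + mu) = 9/33 = 0.2727


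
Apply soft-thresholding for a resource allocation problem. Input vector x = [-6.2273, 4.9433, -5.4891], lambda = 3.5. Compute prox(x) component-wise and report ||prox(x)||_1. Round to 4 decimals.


Soft-thresholding with lambda = 3.5:
prox(-6.2273) = sign(-6.2273)*max(|-6.2273| - 3.5, 0) = -2.7273
prox(4.9433) = sign(4.9433)*max(|4.9433| - 3.5, 0) = 1.4433
prox(-5.4891) = sign(-5.4891)*max(|-5.4891| - 3.5, 0) = -1.9891
prox(x) = [-2.7273, 1.4433, -1.9891]
||prox(x)||_1 = 2.7273 + 1.4433 + 1.9891 = 6.1597


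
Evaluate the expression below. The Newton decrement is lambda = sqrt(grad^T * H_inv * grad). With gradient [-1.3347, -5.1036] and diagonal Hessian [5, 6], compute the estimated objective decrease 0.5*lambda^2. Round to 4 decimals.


Step 1: H is diagonal, so H^(-1) * g = [-0.2669, -0.8506].
Step 2: g^T H^(-1) g = sum_i g_i^2 / H_ii
  = (-1.3347)^2/5 + (-5.1036)^2/6
  = 0.3563 + 4.3411 = 4.6974
Step 3: Objective decrease = 0.5 * g^T H^(-1) g = 2.3487


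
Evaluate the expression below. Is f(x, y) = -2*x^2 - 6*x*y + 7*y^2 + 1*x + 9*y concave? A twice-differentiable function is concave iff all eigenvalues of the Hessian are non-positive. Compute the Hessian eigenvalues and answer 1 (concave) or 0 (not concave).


The Hessian of f(x,y) = -2*x^2 - 6*x*y + 7*y^2 + 1*x + 9*y is:
H = [[-4, -6], [-6, 14]]
Trace = -4 + 14 = 10
Determinant = -4*14 - (-6)^2 = -92
Discriminant = (10)^2 - 4*-92 = 468.0
Eigenvalues: lambda_1 = -5.8167, lambda_2 = 15.8167
The function is not concave.

0


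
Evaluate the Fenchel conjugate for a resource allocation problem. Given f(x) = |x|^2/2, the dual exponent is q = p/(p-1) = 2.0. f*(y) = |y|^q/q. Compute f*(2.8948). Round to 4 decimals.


The conjugate exponent q satisfies 1/p + 1/q = 1.
p = 2, so q = 2/(2 - 1) = 2.0
|y|^q = 2.8948^2.0 = 8.3799
f*(2.8948) = 8.3799 / 2.0 = 4.1899


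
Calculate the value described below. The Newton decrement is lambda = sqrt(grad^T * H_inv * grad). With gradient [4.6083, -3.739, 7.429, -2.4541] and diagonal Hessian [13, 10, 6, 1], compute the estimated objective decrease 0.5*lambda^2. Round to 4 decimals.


Step 1: H is diagonal, so H^(-1) * g = [0.3545, -0.3739, 1.2382, -2.4541].
Step 2: g^T H^(-1) g = sum_i g_i^2 / H_ii
  = (4.6083)^2/13 + (-3.739)^2/10 + (7.429)^2/6 + (-2.4541)^2/1
  = 1.6336 + 1.398 + 9.1983 + 6.0226 = 18.2525
Step 3: Objective decrease = 0.5 * g^T H^(-1) g = 9.1263


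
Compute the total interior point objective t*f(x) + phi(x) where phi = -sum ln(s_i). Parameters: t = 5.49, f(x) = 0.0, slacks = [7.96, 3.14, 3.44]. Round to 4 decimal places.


Step 1: Compute log-barrier.
ln values: [2.0744, 1.1442, 1.2355]
phi = -(2.0744 + 1.1442 + 1.2355) = -4.4541
Step 2: Compute augmented objective.
t*f(x) = 5.49*0.0 = 0.0
Total = 0.0 - 4.4541 = -4.4541


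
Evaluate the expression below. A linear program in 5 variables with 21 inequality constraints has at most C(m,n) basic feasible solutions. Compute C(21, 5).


Each vertex corresponds to some choice of n active constraints out of m, so the number of vertices is at most C(m, n) = m! / (n!(m-n)!).
m = 21, n = 5
Numerator: 21 * 20 * 19 * 18 * 17
Denominator: 5! = 120
C(21, 5) = 20349


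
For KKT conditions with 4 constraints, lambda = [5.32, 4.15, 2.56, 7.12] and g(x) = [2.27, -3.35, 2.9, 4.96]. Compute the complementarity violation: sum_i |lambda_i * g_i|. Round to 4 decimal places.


KKT complementary slackness check:
lambda_1 * g_1 = 5.32 * 2.27 = 12.0764
lambda_2 * g_2 = 4.15 * -3.35 = -13.9025
lambda_3 * g_3 = 2.56 * 2.9 = 7.424
lambda_4 * g_4 = 7.12 * 4.96 = 35.3152
Total violation = 12.0764 + 13.9025 + 7.424 + 35.3152 = 68.7181


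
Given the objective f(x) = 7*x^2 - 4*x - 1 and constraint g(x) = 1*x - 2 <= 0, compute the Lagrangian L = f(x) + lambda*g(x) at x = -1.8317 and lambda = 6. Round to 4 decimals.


Step 1: Evaluate f(x).
f(-1.8317) = 7*(-1.8317)^2 - 4*(-1.8317) - 1 = 29.8127
Step 2: Evaluate g(x).
g(-1.8317) = 1*-1.8317 - 2 = -3.8317
Step 3: Compute Lagrangian.
L = 29.8127 + 6*-3.8317 = 6.8225


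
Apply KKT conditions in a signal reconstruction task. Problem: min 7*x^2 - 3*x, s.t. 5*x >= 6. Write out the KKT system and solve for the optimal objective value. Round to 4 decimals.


Step 1: Try lambda = 0 (constraint inactive).
x_unc = 3/(2*7) = 0.2143
Check: 5*0.2143 = 1.0715 < 6 -- violated!
Step 2: Constraint must be active: 5*x = 6
x* = 6/5 = 1.2
lambda = (2*7*1.2 - 3)/5 = 2.76
Step 3: Compute optimal value.
f(x*) = 7*1.2^2 - 3*1.2 = 6.48


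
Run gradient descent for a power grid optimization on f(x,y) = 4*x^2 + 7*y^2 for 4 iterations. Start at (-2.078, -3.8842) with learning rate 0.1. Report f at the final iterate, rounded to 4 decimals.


Gradient descent on f(x,y) = 4*x^2 + 7*y^2.
Starting point: (-2.078, -3.8842), alpha = 0.1
Step 1: grad_x = 2*4*-2.078 = -16.624, grad_y = 2*7*-3.8842 = -54.3788
  x_1 = -2.078 - 0.1*-16.624 = -0.4156
  y_1 = -3.8842 - 0.1*-54.3788 = 1.5537
Step 2: grad_x = 2*4*-0.4156 = -3.3248, grad_y = 2*7*1.5537 = 21.7515
  x_2 = -0.4156 - 0.1*-3.3248 = -0.0831
  y_2 = 1.5537 - 0.1*21.7515 = -0.6215
Step 3: grad_x = 2*4*-0.0831 = -0.665, grad_y = 2*7*-0.6215 = -8.7006
  x_3 = -0.0831 - 0.1*-0.665 = -0.0166
  y_3 = -0.6215 - 0.1*-8.7006 = 0.2486
Step 4: grad_x = 2*4*-0.0166 = -0.133, grad_y = 2*7*0.2486 = 3.4802
  x_4 = -0.0166 - 0.1*-0.133 = -0.0033
  y_4 = 0.2486 - 0.1*3.4802 = -0.0994
f(-0.0033, -0.0994) = 4*(-0.0033)^2 + 7*(-0.0994)^2 = 0.0693


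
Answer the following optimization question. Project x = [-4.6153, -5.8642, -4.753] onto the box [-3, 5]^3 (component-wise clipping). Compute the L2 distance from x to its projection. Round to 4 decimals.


Project each component onto [-3, 5].
clip(-4.6153) = -3.0, clip(-5.8642) = -3.0, clip(-4.753) = -3.0
Projection = [-3.0, -3.0, -3.0]
Squared diffs: [2.6092, 8.2036, 3.073]
Distance = sqrt(13.8858) = 3.7264


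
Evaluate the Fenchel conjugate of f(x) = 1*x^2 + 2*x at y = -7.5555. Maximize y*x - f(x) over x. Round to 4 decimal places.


f*(y) = sup_x {y*x - a*x^2 - b*x} = sup_x {(y-b)*x - a*x^2}
FOC: (y - b) - 2a*x = 0 => x* = (y - b)/(2a)
x* = (-7.5555 - 2)/(2*1) = -4.7778
f*(-7.5555) = (y-b)^2/(4a) = (-7.5555 - 2)^2/(4*1)
= 91.3076/4 = 22.8269


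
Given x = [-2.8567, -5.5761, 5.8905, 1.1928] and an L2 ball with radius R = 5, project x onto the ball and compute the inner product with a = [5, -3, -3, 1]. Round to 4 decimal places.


Step 1: Compute ||x|| (intermediates to 6 decimals).
||x|| = sqrt((-2.8567)^2 + (-5.5761)^2 + 5.8905^2 + 1.1928^2) = 8.681842
Step 2: Project.
Since ||x|| > R, scale = R/||x|| = 5/8.681842 = 0.575915, proj(x) = scale * x
proj(x) = [-1.645216, -3.21136, 3.392427, 0.686951]
Step 3: Dot product.
a^T * proj(x) = 5*(-1.645216) - 3*(-3.21136) - 3*3.392427 + 1*0.686951 = -8.0823


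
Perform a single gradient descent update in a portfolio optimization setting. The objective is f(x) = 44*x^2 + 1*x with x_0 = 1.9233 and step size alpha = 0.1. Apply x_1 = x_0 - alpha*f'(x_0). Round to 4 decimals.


We compute the gradient at x_0 and apply the update.
f'(x) = 88*x + 1
f'(1.9233) = 88*1.9233 + 1 = 170.2504
x_1 = 1.9233 - 0.1*170.2504 = -15.1017


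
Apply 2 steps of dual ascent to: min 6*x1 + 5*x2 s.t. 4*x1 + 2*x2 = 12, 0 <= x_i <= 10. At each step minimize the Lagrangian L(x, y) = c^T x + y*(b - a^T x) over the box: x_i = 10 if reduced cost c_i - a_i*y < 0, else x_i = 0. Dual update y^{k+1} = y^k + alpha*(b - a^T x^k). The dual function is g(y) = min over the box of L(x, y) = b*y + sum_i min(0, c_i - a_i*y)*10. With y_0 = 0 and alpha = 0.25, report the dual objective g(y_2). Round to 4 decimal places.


Dual ascent for LP: min 6*x1 + 5*x2, 4*x1 + 2*x2 = 12, 0 <= x_i <= 10
Step 1: y^k = 0.0, reduced costs: (6.0, 5.0)
  x^k = (0.0, 0.0), subgradient = b - a^T x = 12.0
  y^{k+1} = 0.0 + 0.25*12.0 = 3.0
Step 2: y^k = 3.0, reduced costs: (-6.0, -1.0)
  x^k = (10.0, 10.0), subgradient = b - a^T x = -48.0
  y^{k+1} = 3.0 + 0.25*-48.0 = -9.0
Dual objective at y_2 = -9.0: reduced costs (42.0, 23.0), box minimizer x = (0.0, 0.0)
g(y_2) = b*y + (c1 - a1*y)*x1 + (c2 - a2*y)*x2 = 12*(-9.0) + 42.0*0.0 + 23.0*0.0 = -108.0 + 0.0 + 0.0 = -108.0


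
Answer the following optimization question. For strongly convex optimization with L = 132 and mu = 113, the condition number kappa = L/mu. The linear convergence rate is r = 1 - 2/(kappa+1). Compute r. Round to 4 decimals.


Step 1: Compute the condition number.
kappa = L/mu = 132/113 = 1.1681
Step 2: Compute the convergence rate.
r = 1 - 2/(kappa + 1) = 1 - 2*mu/(L + mu) = (L - mu)/(L + mu) = 19/245 = 0.0776


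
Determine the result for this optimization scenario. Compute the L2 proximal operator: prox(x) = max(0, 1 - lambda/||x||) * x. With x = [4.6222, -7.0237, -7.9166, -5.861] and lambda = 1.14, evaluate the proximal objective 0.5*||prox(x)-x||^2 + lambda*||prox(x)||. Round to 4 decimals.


Step 1: Compute ||x||.
||x|| = 12.9507
Step 2: Compute scaling factor.
scale = max(0, 1 - 1.14/12.9507) = 0.912
Step 3: prox(x) = [4.2153, -6.4054, -7.2197, -5.3451]
||prox(x)|| = 11.8107
Step 4: Proximal objective.
0.5*||prox-x||^2 = 0.6498
lambda*||prox|| = 13.4642
Total = 14.114


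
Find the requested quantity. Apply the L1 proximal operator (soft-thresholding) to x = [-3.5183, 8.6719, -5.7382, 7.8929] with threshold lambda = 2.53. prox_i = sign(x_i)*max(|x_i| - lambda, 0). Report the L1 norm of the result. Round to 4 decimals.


Soft-thresholding with lambda = 2.53:
prox(-3.5183) = sign(-3.5183)*max(|-3.5183| - 2.53, 0) = -0.9883
prox(8.6719) = sign(8.6719)*max(|8.6719| - 2.53, 0) = 6.1419
prox(-5.7382) = sign(-5.7382)*max(|-5.7382| - 2.53, 0) = -3.2082
prox(7.8929) = sign(7.8929)*max(|7.8929| - 2.53, 0) = 5.3629
prox(x) = [-0.9883, 6.1419, -3.2082, 5.3629]
||prox(x)||_1 = 0.9883 + 6.1419 + 3.2082 + 5.3629 = 15.7013


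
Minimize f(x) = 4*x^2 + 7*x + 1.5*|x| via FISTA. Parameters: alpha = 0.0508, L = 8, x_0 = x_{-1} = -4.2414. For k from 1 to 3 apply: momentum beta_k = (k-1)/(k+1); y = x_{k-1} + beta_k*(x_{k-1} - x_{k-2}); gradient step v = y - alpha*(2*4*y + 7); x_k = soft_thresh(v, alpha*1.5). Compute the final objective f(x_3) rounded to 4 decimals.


FISTA on f(x) = 4*x^2 + 7*x + 1.5*|x|
L = 8, alpha = 0.0508
Iteration 1: beta = 0.0, y = -4.2414 + 0.0*(-4.2414 + 4.2414) = -4.2414
  grad(y) = -26.9312, v = y - alpha*grad = -2.8733
  prox(v) = soft_thresh(-2.8733, 0.0762) = -2.7971
Iteration 2: beta = 0.3333, y = -2.7971 + 0.3333*(-2.7971 + 4.2414) = -2.3157
  grad(y) = -11.5253, v = y - alpha*grad = -1.7302
  prox(v) = soft_thresh(-1.7302, 0.0762) = -1.654
Iteration 3: beta = 0.5, y = -1.654 + 0.5*(-1.654 + 2.7971) = -1.0824
  grad(y) = -1.6593, v = y - alpha*grad = -0.9981
  prox(v) = soft_thresh(-0.9981, 0.0762) = -0.9219
f(x_3) = 4*(-0.9219)^2 + 7*(-0.9219) + 1.5*|-0.9219| = -1.6708


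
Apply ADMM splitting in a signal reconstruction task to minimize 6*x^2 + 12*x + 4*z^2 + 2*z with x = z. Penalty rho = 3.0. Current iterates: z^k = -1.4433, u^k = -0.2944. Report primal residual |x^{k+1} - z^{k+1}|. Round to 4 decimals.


ADMM iteration with rho = 3.0, z^k = -1.4433, u^k = -0.2944
Step 1: x-update.
Minimize 6*x^2 + 12*x + (3.0/2)*(x + 1.4433 - 0.2944)^2
FOC: (2*6 + 3.0)*x = -12 + 3.0*(-1.4433 + 0.2944)
x^{k+1} = -1.0298
Step 2: z-update.
Minimize 4*z^2 + 2*z + (3.0/2)*(-1.0298 - z - 0.2944)^2
FOC: (2*4 + 3.0)*z = -2 + 3.0*(-1.0298 - 0.2944)
z^{k+1} = -0.543
Step 3: u-update.
u^{k+1} = -0.2944 - 1.0298 + 0.543 = -0.7812
Step 4: Primal residual = |-1.0298 + 0.543| = 0.4868


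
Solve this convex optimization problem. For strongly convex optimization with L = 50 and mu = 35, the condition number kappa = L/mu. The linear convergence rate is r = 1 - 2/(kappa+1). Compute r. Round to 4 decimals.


Step 1: Compute the condition number.
kappa = L/mu = 50/35 = 1.4286
Step 2: Compute the convergence rate.
r = 1 - 2/(kappa + 1) = 1 - 2*mu/(L + mu) = (L - mu)/(L + mu) = 15/85 = 0.1765


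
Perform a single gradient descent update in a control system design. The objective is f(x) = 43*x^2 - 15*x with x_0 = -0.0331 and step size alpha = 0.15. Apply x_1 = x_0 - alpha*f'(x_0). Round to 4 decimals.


We compute the gradient at x_0 and apply the update.
f'(x) = 86*x - 15
f'(-0.0331) = 86*-0.0331 - 15 = -17.8466
x_1 = -0.0331 - 0.15*-17.8466 = 2.6439


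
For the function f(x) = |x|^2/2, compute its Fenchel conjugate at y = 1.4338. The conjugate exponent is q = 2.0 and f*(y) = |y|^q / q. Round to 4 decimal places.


The conjugate exponent q satisfies 1/p + 1/q = 1.
p = 2, so q = 2/(2 - 1) = 2.0
|y|^q = 1.4338^2.0 = 2.0558
f*(1.4338) = 2.0558 / 2.0 = 1.0279


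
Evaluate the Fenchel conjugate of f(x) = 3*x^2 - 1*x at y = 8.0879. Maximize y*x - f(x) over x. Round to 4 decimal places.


f*(y) = sup_x {y*x - a*x^2 - b*x} = sup_x {(y-b)*x - a*x^2}
FOC: (y - b) - 2a*x = 0 => x* = (y - b)/(2a)
x* = (8.0879 + 1)/(2*3) = 1.5147
f*(8.0879) = (y-b)^2/(4a) = (8.0879 + 1)^2/(4*3)
= 82.5899/12 = 6.8825


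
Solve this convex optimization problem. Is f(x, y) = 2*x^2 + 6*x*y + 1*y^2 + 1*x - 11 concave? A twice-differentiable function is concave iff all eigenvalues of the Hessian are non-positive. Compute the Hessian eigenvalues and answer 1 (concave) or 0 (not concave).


The Hessian of f(x,y) = 2*x^2 + 6*x*y + 1*y^2 + 1*x - 11 is:
H = [[4, 6], [6, 2]]
Trace = 4 + 2 = 6
Determinant = 4*2 - (6)^2 = -28
Discriminant = (6)^2 - 4*-28 = 148.0
Eigenvalues: lambda_1 = -3.0828, lambda_2 = 9.0828
The function is not concave.

0


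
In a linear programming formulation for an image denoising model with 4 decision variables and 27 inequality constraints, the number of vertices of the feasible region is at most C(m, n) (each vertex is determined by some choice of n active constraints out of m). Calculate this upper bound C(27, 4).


Each vertex corresponds to some choice of n active constraints out of m, so the number of vertices is at most C(m, n) = m! / (n!(m-n)!).
m = 27, n = 4
Numerator: 27 * 26 * 25 * 24
Denominator: 4! = 24
C(27, 4) = 17550


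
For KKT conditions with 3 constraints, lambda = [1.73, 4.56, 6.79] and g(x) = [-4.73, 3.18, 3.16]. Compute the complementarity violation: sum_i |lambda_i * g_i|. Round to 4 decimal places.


KKT complementary slackness check:
lambda_1 * g_1 = 1.73 * -4.73 = -8.1829
lambda_2 * g_2 = 4.56 * 3.18 = 14.5008
lambda_3 * g_3 = 6.79 * 3.16 = 21.4564
Total violation = 8.1829 + 14.5008 + 21.4564 = 44.1401


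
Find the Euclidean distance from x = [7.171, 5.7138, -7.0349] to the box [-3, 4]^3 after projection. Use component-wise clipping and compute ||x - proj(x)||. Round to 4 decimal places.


Project each component onto [-3, 4].
clip(7.171) = 4.0, clip(5.7138) = 4.0, clip(-7.0349) = -3.0
Projection = [4.0, 4.0, -3.0]
Squared diffs: [10.0552, 2.9371, 16.2804]
Distance = sqrt(29.2727) = 5.4104


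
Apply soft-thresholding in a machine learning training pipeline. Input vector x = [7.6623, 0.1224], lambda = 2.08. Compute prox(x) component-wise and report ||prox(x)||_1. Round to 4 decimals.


Soft-thresholding with lambda = 2.08:
prox(7.6623) = sign(7.6623)*max(|7.6623| - 2.08, 0) = 5.5823
prox(0.1224) = sign(0.1224)*max(|0.1224| - 2.08, 0) = 0.0
prox(x) = [5.5823, 0.0]
||prox(x)||_1 = 5.5823 + 0.0 = 5.5823


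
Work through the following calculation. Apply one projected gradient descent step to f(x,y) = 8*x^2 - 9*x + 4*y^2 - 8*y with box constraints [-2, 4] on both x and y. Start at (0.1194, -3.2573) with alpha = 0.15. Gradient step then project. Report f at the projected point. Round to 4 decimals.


Step 1: Compute gradient at (0.1194, -3.2573).
grad_x = 2*8*0.1194 - 9 = -7.0896
grad_y = 2*4*-3.2573 - 8 = -34.0584
Step 2: Gradient step.
x_raw = 0.1194 - 0.15*-7.0896 = 1.1828
y_raw = -3.2573 - 0.15*-34.0584 = 1.8515
Step 3: Project onto [-2, 4].
x_proj = clip(1.1828) = 1.1828
y_proj = clip(1.8515) = 1.8515
Step 4: Evaluate f.
f(1.1828, 1.8515) = -0.5527


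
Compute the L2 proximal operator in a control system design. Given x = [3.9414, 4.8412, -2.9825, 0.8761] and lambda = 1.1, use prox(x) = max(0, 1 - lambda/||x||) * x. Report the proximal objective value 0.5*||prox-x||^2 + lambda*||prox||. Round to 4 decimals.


Step 1: Compute ||x||.
||x|| = 6.9739
Step 2: Compute scaling factor.
scale = max(0, 1 - 1.1/6.9739) = 0.8423
Step 3: prox(x) = [3.3197, 4.0776, -2.5121, 0.7379]
||prox(x)|| = 5.8739
Step 4: Proximal objective.
0.5*||prox-x||^2 = 0.605
lambda*||prox|| = 6.4613
Total = 7.0662


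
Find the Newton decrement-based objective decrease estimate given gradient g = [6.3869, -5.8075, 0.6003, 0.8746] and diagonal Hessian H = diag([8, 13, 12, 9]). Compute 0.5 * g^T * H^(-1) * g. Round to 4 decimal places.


Step 1: H is diagonal, so H^(-1) * g = [0.7984, -0.4467, 0.05, 0.0972].
Step 2: g^T H^(-1) g = sum_i g_i^2 / H_ii
  = (6.3869)^2/8 + (-5.8075)^2/13 + (0.6003)^2/12 + (0.8746)^2/9
  = 5.0991 + 2.5944 + 0.03 + 0.085 = 7.8085
Step 3: Objective decrease = 0.5 * g^T H^(-1) g = 3.9042


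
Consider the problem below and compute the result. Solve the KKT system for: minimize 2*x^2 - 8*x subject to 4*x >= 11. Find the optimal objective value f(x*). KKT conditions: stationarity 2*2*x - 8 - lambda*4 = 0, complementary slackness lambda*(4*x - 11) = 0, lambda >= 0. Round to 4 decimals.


Step 1: Try lambda = 0 (constraint inactive).
x_unc = 8/(2*2) = 2.0
Check: 4*2.0 = 8.0 < 11 -- violated!
Step 2: Constraint must be active: 4*x = 11
x* = 11/4 = 2.75
lambda = (2*2*2.75 - 8)/4 = 0.75
Step 3: Compute optimal value.
f(x*) = 2*2.75^2 - 8*2.75 = -6.875


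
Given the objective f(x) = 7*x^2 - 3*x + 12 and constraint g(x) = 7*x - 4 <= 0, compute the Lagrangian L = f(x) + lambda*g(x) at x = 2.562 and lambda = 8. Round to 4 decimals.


Step 1: Evaluate f(x).
f(2.562) = 7*2.562^2 - 3*2.562 + 12 = 50.2609
Step 2: Evaluate g(x).
g(2.562) = 7*2.562 - 4 = 13.934
Step 3: Compute Lagrangian.
L = 50.2609 + 8*13.934 = 161.7329


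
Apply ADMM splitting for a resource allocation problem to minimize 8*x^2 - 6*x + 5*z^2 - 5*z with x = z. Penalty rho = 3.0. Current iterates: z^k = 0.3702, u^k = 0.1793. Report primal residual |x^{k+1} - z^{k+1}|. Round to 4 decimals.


ADMM iteration with rho = 3.0, z^k = 0.3702, u^k = 0.1793
Step 1: x-update.
Minimize 8*x^2 - 6*x + (3.0/2)*(x - 0.3702 + 0.1793)^2
FOC: (2*8 + 3.0)*x = 6 + 3.0*(0.3702 - 0.1793)
x^{k+1} = 0.3459
Step 2: z-update.
Minimize 5*z^2 - 5*z + (3.0/2)*(0.3459 - z + 0.1793)^2
FOC: (2*5 + 3.0)*z = 5 + 3.0*(0.3459 + 0.1793)
z^{k+1} = 0.5058
Step 3: u-update.
u^{k+1} = 0.1793 + 0.3459 - 0.5058 = 0.0194
Step 4: Primal residual = |0.3459 - 0.5058| = 0.1599


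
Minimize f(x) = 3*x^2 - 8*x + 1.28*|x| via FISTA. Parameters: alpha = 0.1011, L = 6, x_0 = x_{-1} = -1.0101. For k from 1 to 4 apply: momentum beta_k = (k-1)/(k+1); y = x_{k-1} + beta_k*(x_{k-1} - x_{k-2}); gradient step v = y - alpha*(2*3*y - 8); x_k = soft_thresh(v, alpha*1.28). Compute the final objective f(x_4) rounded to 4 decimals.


FISTA on f(x) = 3*x^2 - 8*x + 1.28*|x|
L = 6, alpha = 0.1011
Iteration 1: beta = 0.0, y = -1.0101 + 0.0*(-1.0101 + 1.0101) = -1.0101
  grad(y) = -14.0606, v = y - alpha*grad = 0.4114
  prox(v) = soft_thresh(0.4114, 0.1294) = 0.282
Iteration 2: beta = 0.3333, y = 0.282 + 0.3333*(0.282 + 1.0101) = 0.7127
  grad(y) = -3.7237, v = y - alpha*grad = 1.0892
  prox(v) = soft_thresh(1.0892, 0.1294) = 0.9598
Iteration 3: beta = 0.5, y = 0.9598 + 0.5*(0.9598 - 0.282) = 1.2987
  grad(y) = -0.2081, v = y - alpha*grad = 1.3197
  prox(v) = soft_thresh(1.3197, 0.1294) = 1.1903
Iteration 4: beta = 0.6, y = 1.1903 + 0.6*(1.1903 - 0.9598) = 1.3286
  grad(y) = -0.0285, v = y - alpha*grad = 1.3315
  prox(v) = soft_thresh(1.3315, 0.1294) = 1.2021
f(x_4) = 3*1.2021^2 - 8*1.2021 + 1.28*|1.2021| = -3.743
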